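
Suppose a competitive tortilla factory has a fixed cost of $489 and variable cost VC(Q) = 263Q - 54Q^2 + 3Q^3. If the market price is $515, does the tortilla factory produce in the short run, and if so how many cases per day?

Produce at Q = 14

Strip out fixed cost: VC = 263Q - 54Q^2 + 3Q^3. Then AVC = 263 - 54Q + 3Q^2 and MC = 263 - 108Q + 9Q^2.
AVC hits its minimum where MC = AVC, at Q = 9, giving min AVC = 263 - 54·9 + 3·9^2 = $20.
Because $515 ≥ $20, revenue can cover variable cost; the firm operates.
Set P = MC: 515 = 263 - 108Q + 9Q^2 → -252 - 108Q + 9Q^2 = 0. The roots are Q = -2 and Q = 14; the profit-maximizing output is on the rising part of MC, so Q* = 14.
Check: AVC at Q = 14 is $95 ≤ P, so revenue covers variable cost.
Profit = P·Q − TC = 515·14 − 1819 = $5391.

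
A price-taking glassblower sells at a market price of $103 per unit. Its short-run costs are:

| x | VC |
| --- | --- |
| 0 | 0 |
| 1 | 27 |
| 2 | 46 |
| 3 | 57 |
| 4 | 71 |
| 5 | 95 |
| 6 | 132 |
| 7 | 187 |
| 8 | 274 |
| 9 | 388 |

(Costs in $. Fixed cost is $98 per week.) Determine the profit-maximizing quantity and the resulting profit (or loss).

x = 8; profit = $452

Compute π = P·x − TC at each output: x=0: -98; x=1: -22; x=2: 62; x=3: 154; x=4: 243; x=5: 322; x=6: 388; x=7: 436; x=8: 452; x=9: 441.
Profit is maximized at x = 8. AVC there is 274/8 = $34.25 ≤ P, so producing beats shutting down (which would give -$98).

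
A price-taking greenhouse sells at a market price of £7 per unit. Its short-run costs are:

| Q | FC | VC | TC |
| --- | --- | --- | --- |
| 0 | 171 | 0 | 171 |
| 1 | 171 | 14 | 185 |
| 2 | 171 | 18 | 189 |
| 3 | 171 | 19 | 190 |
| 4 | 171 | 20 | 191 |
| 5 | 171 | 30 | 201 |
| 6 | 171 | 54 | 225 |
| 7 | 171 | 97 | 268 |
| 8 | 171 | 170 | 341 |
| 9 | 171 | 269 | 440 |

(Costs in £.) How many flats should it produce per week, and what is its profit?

Q = 4; profit = -£163

Tabulate TR − TC: Q=0: -171; Q=1: -178; Q=2: -175; Q=3: -169; Q=4: -163; Q=5: -166; Q=6: -183; Q=7: -219; Q=8: -285; Q=9: -377.
Profit is maximized at Q = 4. AVC there is 20/4 = £5 ≤ P, so producing beats shutting down (which would give -£171).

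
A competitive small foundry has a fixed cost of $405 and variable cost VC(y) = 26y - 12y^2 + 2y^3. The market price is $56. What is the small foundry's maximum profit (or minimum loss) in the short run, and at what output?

AVC = 26 - 12y + 2y^2 has its minimum $8 at y = 3; price $56 clears that bar, so the firm operates.
With MC = 26 - 24y + 6y^2, P = MC on the upward-sloping part at y* = 5.
TR = 56·5 = 280. TC = 405 + 80 = 485. Profit = 280 − 485 = -$205.
That loss of $205 beats the $405 the firm would lose by shutting down; producing recovers $200 of fixed cost.

Profit = -$205 at y = 5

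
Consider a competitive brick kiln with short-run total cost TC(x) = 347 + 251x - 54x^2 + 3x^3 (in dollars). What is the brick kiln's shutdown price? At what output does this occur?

$8 per unit, at x = 9

The shutdown price is the minimum of AVC. VC = 251x - 54x^2 + 3x^3, so AVC = 251 - 54x + 3x^2.
dAVC/dx = -54 + 6x = 0 gives x = 9. min AVC = 251 - 54·9 + 3·9^2 = 8.
The firm shuts down for any P below $8.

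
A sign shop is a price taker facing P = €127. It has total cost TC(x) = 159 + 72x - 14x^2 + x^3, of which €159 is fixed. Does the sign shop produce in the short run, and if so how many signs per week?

Produce at x = 11

Strip out fixed cost: VC = 72x - 14x^2 + x^3. Then AVC = 72 - 14x + x^2 and MC = 72 - 28x + 3x^2.
The AVC parabola has its vertex at x = 14/2 = 7, where AVC = 72 - 14·7 + 7^2 = €23.
Because €127 ≥ €23, revenue can cover variable cost; the firm operates.
Set P = MC: 127 = 72 - 28x + 3x^2 → -55 - 28x + 3x^2 = 0. The roots are x = -5/3 and x = 11; the profit-maximizing output is on the rising part of MC, so x* = 11.
Check: AVC at x = 11 is €39 ≤ P, so revenue covers variable cost.
Profit = P·x − TC = 127·11 − 588 = €809.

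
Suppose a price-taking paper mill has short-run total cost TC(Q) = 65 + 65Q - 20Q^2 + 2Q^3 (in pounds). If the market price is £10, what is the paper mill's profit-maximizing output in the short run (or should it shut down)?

From TC, MC = TC'(Q) = 65 - 40Q + 6Q^2 and AVC = VC/Q = 65 - 20Q + 2Q^2.
AVC hits its minimum where MC = AVC, at Q = 5, giving min AVC = 65 - 20·5 + 2·5^2 = £15.
Since P = £10 < min AVC = £15, price fails to cover variable cost at any output.
The firm minimizes its loss by shutting down and losing only its fixed cost of £65.

Shut down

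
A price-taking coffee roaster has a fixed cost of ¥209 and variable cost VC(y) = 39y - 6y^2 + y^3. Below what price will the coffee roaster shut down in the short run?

¥30 per unit

The shutdown price is the minimum of AVC. VC = 39y - 6y^2 + y^3, so AVC = 39 - 6y + y^2.
At the minimum of AVC, MC = AVC. MC = 39 - 12y + 3y^2; setting MC = AVC gives 2y^2 - 6y = 0, so y = 3. min AVC = 30.
For P < ¥30 the firm produces nothing.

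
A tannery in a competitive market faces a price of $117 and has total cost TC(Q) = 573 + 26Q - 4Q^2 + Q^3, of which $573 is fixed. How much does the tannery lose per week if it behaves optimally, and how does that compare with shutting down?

Profit = -$83 at Q = 7

AVC = 26 - 4Q + Q^2; min AVC = $22 at Q = 2. Since P = $117 ≥ min AVC, the firm produces.
With MC = 26 - 8Q + 3Q^2, P = MC on the upward-sloping part at Q* = 7.
TR = 117·7 = 819. TC = 573 + 329 = 902. Profit = 819 − 902 = -$83.
Shutting down would mean losing the fixed cost of $573, so operating at a loss of $83 is better by $490.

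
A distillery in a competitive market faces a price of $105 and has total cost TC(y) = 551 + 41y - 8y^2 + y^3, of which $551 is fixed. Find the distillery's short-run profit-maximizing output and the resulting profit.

AVC = 41 - 8y + y^2; min AVC = $25 at y = 4. Since P = $105 ≥ min AVC, the firm produces.
MC = 41 - 16y + 3y^2. Setting P = MC and taking the root on the rising branch gives y* = 8.
TR = 105·8 = 840. TC = 551 + 328 = 879. Profit = 840 − 879 = -$39.
That loss of $39 beats the $551 the firm would lose by shutting down; producing recovers $512 of fixed cost.

Profit = -$39 at y = 8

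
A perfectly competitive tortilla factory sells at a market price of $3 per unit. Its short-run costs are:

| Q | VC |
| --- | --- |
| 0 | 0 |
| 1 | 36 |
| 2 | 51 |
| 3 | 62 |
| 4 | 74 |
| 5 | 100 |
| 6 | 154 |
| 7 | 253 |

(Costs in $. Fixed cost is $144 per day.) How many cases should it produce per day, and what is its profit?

Tabulate TR − TC: Q=0: -144; Q=1: -177; Q=2: -189; Q=3: -197; Q=4: -206; Q=5: -229; Q=6: -280; Q=7: -376.
Profit is highest at Q = 0. Equivalently, the lowest AVC in the table is 74/4 ≈ $18.50 at Q = 4, and P = $3 falls below it — price never covers variable cost, so the firm shuts down and loses only its fixed cost.

Q = 0 (shut down); profit = -$144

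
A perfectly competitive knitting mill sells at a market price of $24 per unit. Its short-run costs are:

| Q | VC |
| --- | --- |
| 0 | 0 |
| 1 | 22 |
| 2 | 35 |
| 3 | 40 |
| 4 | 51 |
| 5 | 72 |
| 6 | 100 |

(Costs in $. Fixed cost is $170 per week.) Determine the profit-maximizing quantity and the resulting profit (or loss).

Tabulate TR − TC: Q=0: -170; Q=1: -168; Q=2: -157; Q=3: -138; Q=4: -125; Q=5: -122; Q=6: -126.
Profit is maximized at Q = 5. AVC there is 72/5 = $14.40 ≤ P, so producing beats shutting down (which would give -$170).

Q = 5; profit = -$122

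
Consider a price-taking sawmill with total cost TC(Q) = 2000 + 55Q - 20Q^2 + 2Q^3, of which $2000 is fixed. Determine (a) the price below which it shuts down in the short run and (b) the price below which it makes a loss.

Shutdown price = $5; break-even price = $255

Shutdown price = min AVC. AVC = 55 - 20Q + 2Q^2, with vertex at Q = 5 and minimum $5.
ATC = 2000/Q + 55 - 20Q + 2Q^2. Setting dATC/dQ = −2000/Q^2 − 20 + 4Q = 0 gives Q = 10 (since 4·10^3 − 20·10^2 = 2000).
min ATC = 2000/10 + 55 − 20·10 + 2·10^2 = $255. That is the break-even price.
Between these two prices the firm operates at a loss; above $255 it earns a profit.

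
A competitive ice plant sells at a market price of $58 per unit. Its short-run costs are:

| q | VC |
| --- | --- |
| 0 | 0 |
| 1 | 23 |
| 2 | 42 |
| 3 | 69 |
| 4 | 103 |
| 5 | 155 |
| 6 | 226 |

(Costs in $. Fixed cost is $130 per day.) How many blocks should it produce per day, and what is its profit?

Tabulate TR − TC: q=0: -130; q=1: -95; q=2: -56; q=3: -25; q=4: -1; q=5: 5; q=6: -8.
Profit is maximized at q = 5. AVC there is 155/5 = $31 ≤ P, so producing beats shutting down (which would give -$130).

q = 5; profit = $5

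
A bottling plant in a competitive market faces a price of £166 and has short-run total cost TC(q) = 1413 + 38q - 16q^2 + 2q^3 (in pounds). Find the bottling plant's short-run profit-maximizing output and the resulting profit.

Profit = -£389 at q = 8

AVC = 38 - 16q + 2q^2 has its minimum £6 at q = 4; price £166 clears that bar, so the firm operates.
MC = 38 - 32q + 6q^2. Setting P = MC and taking the root on the rising branch gives q* = 8.
TR = 166·8 = 1328. TC = 1413 + 304 = 1717. Profit = 1328 − 1717 = -£389.
By producing, the firm covers all variable cost plus £1024 of fixed cost; shutting down would lose the full £1413.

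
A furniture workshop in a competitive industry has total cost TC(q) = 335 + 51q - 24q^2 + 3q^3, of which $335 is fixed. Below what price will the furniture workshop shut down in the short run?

$3 per unit

The shutdown price is the minimum of AVC. VC = 51q - 24q^2 + 3q^3, so AVC = 51 - 24q + 3q^2.
At the minimum of AVC, MC = AVC. MC = 51 - 48q + 9q^2; setting MC = AVC gives 6q^2 - 24q = 0, so q = 4. min AVC = 3.
So the shutdown price is $3.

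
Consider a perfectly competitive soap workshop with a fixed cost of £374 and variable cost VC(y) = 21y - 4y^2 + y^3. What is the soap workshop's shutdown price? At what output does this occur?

The firm shuts down when price falls below the minimum of average variable cost. AVC = VC/y = 21 - 4y + y^2.
At the minimum of AVC, MC = AVC. MC = 21 - 8y + 3y^2; setting MC = AVC gives 2y^2 - 4y = 0, so y = 2. min AVC = 17.
For P < £17 the firm produces nothing.

£17 per unit, at y = 2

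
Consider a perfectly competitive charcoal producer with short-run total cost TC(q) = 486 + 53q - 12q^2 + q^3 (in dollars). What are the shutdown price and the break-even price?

Shutdown price = $17; break-even price = $80

AVC = 53 - 12q + q^2; minimized at q = 6, giving min AVC = $17. That is the shutdown price.
ATC = 486/q + 53 - 12q + q^2. Setting dATC/dq = −486/q^2 − 12 + 2q = 0 gives q = 9 (since 2·9^3 − 12·9^2 = 486).
min ATC = 486/9 + 53 − 12·9 + 9^2 = $80. That is the break-even price.
For $17 ≤ P < $80 the firm produces at a loss; below $17 it shuts down.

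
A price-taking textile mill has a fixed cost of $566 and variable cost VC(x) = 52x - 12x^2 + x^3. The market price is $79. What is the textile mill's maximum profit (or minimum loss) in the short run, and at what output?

AVC = 52 - 12x + x^2; min AVC = $16 at x = 6. Since P = $79 ≥ min AVC, the firm produces.
MC = 52 - 24x + 3x^2. Setting P = MC and taking the root on the rising branch gives x* = 9.
TR = 79·9 = 711. TC = 566 + 225 = 791. Profit = 711 − 791 = -$80.
By producing, the firm covers all variable cost plus $486 of fixed cost; shutting down would lose the full $566.

Profit = -$80 at x = 9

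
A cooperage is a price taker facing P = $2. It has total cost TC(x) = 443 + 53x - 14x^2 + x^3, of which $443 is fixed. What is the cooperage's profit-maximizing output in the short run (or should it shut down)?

From TC, MC = TC'(x) = 53 - 28x + 3x^2 and AVC = VC/x = 53 - 14x + x^2.
AVC is minimized where dAVC/dx = -14 + 2x = 0, at x = 7; min AVC = 53 - 14·7 + 7^2 = $4.
Since P = $2 < min AVC = $4, price fails to cover variable cost at any output.
Shutting down limits the loss to fixed cost, $443.

Shut down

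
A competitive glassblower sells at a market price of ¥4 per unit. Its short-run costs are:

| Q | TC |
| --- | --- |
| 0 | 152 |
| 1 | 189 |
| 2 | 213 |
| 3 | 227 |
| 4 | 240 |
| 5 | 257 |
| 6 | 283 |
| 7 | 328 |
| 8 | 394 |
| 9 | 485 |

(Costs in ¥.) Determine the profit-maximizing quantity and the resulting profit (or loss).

Compute π = P·Q − TC at each output: Q=0: -152; Q=1: -185; Q=2: -205; Q=3: -215; Q=4: -224; Q=5: -237; Q=6: -259; Q=7: -300; Q=8: -362; Q=9: -449.
Profit is highest at Q = 0. Equivalently, the lowest AVC in the table is 105/5 ≈ ¥21 at Q = 5, and P = ¥4 falls below it — price never covers variable cost, so the firm shuts down and loses only its fixed cost.

Q = 0 (shut down); profit = -¥152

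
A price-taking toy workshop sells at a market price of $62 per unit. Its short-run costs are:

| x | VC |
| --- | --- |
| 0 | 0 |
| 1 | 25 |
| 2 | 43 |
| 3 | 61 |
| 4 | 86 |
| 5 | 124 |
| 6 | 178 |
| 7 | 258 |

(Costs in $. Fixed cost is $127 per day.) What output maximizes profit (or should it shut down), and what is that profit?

Profit at each row (π = 62x − TC): x=0: -127; x=1: -90; x=2: -46; x=3: -2; x=4: 35; x=5: 59; x=6: 67; x=7: 49.
Profit is maximized at x = 6. AVC there is 178/6 = $29.67 ≤ P, so producing beats shutting down (which would give -$127).

x = 6; profit = $67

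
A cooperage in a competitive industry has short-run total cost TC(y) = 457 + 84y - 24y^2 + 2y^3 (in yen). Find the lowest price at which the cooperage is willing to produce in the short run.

¥12 per unit

Short-run supply begins at min AVC. From VC = 84y - 24y^2 + 2y^3, AVC = 84 - 24y + 2y^2.
dAVC/dy = -24 + 4y = 0 gives y = 6. min AVC = 84 - 24·6 + 2·6^2 = 12.
So the shutdown price is ¥12.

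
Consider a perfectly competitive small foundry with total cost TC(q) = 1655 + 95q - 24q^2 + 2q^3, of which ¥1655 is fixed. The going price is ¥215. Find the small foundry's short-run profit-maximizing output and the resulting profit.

AVC = 95 - 24q + 2q^2; min AVC = ¥23 at q = 6. Since P = ¥215 ≥ min AVC, the firm produces.
With MC = 95 - 48q + 6q^2, P = MC on the upward-sloping part at q* = 10.
TR = 215·10 = 2150. TC = 1655 + 550 = 2205. Profit = 2150 − 2205 = -¥55.
Shutting down would mean losing the fixed cost of ¥1655, so operating at a loss of ¥55 is better by ¥1600.

Profit = -¥55 at q = 10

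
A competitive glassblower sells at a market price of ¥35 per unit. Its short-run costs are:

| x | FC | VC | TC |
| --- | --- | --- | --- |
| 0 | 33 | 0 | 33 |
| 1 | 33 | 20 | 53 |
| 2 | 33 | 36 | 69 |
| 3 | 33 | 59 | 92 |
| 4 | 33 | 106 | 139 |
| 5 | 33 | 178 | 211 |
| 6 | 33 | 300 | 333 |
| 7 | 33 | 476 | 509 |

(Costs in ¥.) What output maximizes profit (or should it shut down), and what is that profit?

Compute π = P·x − TC at each output: x=0: -33; x=1: -18; x=2: 1; x=3: 13; x=4: 1; x=5: -36; x=6: -123; x=7: -264.
Profit is maximized at x = 3. AVC there is 59/3 = ¥19.67 ≤ P, so producing beats shutting down (which would give -¥33).

x = 3; profit = ¥13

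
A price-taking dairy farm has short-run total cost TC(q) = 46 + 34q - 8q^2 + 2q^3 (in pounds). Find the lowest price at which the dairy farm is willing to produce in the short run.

The shutdown price is the minimum of AVC. VC = 34q - 8q^2 + 2q^3, so AVC = 34 - 8q + 2q^2.
dAVC/dq = -8 + 4q = 0 gives q = 2. min AVC = 34 - 8·2 + 2·2^2 = 26.
The firm shuts down for any P below £26.

£26 per unit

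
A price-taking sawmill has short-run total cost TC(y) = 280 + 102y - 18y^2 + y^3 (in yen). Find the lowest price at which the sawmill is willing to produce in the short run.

The firm shuts down when price falls below the minimum of average variable cost. AVC = VC/y = 102 - 18y + y^2.
At the minimum of AVC, MC = AVC. MC = 102 - 36y + 3y^2; setting MC = AVC gives 2y^2 - 18y = 0, so y = 9. min AVC = 21.
So the shutdown price is ¥21.

¥21 per unit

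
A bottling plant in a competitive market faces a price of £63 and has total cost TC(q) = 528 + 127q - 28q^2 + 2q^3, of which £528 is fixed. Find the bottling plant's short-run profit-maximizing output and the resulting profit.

AVC = 127 - 28q + 2q^2; min AVC = £29 at q = 7. Since P = £63 ≥ min AVC, the firm produces.
With MC = 127 - 56q + 6q^2, P = MC on the upward-sloping part at q* = 8.
TR = 63·8 = 504. TC = 528 + 248 = 776. Profit = 504 − 776 = -£272.
That loss of £272 beats the £528 the firm would lose by shutting down; producing recovers £256 of fixed cost.

Profit = -£272 at q = 8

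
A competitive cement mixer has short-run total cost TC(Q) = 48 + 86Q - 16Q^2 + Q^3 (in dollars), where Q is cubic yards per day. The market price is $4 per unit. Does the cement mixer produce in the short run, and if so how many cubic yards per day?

From TC, MC = TC'(Q) = 86 - 32Q + 3Q^2 and AVC = VC/Q = 86 - 16Q + Q^2.
AVC hits its minimum where MC = AVC, at Q = 8, giving min AVC = 86 - 16·8 + 8^2 = $22.
Since P = $4 < min AVC = $22, price fails to cover variable cost at any output.
Best response: produce nothing and absorb the $48 fixed cost.

Shut down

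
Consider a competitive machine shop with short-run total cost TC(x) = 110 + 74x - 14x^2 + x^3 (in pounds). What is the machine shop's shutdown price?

Short-run supply begins at min AVC. From VC = 74x - 14x^2 + x^3, AVC = 74 - 14x + x^2.
dAVC/dx = -14 + 2x = 0 gives x = 7. min AVC = 74 - 14·7 + 7^2 = 25.
The firm shuts down for any P below £25.

£25 per unit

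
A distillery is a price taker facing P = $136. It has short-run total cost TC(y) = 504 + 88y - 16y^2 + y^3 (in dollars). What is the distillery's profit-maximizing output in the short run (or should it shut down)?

Produce at y = 12

Variable cost is VC = 88y - 16y^2 + y^3, so AVC = VC/y = 88 - 16y + y^2 and MC = dTC/dy = 88 - 32y + 3y^2.
The AVC parabola has its vertex at y = 16/2 = 8, where AVC = 88 - 16·8 + 8^2 = $24.
P = $136 exceeds min AVC = $24, so the firm stays open.
P = MC gives -48 - 32y + 3y^2 = 0, with roots -4/3 and 12. Take the larger (rising MC): y* = 12.
Check: AVC at y = 12 is $40 ≤ P, so revenue covers variable cost.
Profit = P·y − TC = 136·12 − 984 = $648.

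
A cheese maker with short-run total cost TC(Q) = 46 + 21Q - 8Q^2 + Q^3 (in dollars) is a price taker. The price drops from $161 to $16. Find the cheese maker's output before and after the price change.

Output falls from 10 to 5

MC = 21 - 16Q + 3Q^2; the shutdown threshold is min AVC = $5 (at Q = 4).
At P = $161 ≥ min AVC, set P = MC on the rising branch: Q = 10.
At P = $16 ≥ min AVC, set P = MC: Q = 5. The firm stays open but cuts output.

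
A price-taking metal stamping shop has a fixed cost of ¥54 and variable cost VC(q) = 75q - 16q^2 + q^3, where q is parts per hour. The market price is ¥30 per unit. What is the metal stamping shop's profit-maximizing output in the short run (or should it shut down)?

Variable cost is VC = 75q - 16q^2 + q^3, so AVC = VC/q = 75 - 16q + q^2 and MC = dTC/dq = 75 - 32q + 3q^2.
AVC hits its minimum where MC = AVC, at q = 8, giving min AVC = 75 - 16·8 + 8^2 = ¥11.
Since P = ¥30 ≥ min AVC = ¥11, price covers variable cost and the firm should produce.
P = MC gives 45 - 32q + 3q^2 = 0, with roots 5/3 and 9. Take the larger (rising MC): q* = 9.
Check: AVC at q = 9 is ¥12 ≤ P, so revenue covers variable cost.
Profit = P·q − TC = 30·9 − 162 = ¥108.

Produce at q = 9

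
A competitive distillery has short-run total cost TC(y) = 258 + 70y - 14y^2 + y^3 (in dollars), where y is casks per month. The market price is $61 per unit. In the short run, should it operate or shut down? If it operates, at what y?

Produce at y = 9

Strip out fixed cost: VC = 70y - 14y^2 + y^3. Then AVC = 70 - 14y + y^2 and MC = 70 - 28y + 3y^2.
AVC is minimized where dAVC/dy = -14 + 2y = 0, at y = 7; min AVC = 70 - 14·7 + 7^2 = $21.
Because $61 ≥ $21, revenue can cover variable cost; the firm operates.
Set P = MC: 61 = 70 - 28y + 3y^2 → 9 - 28y + 3y^2 = 0. The roots are y = 1/3 and y = 9; the profit-maximizing output is on the rising part of MC, so y* = 9.
Check: AVC at y = 9 is $25 ≤ P, so revenue covers variable cost.
Profit = P·y − TC = 61·9 − 483 = $66.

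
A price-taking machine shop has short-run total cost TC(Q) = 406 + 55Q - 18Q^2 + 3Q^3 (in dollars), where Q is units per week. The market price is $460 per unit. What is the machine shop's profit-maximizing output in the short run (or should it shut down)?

Variable cost is VC = 55Q - 18Q^2 + 3Q^3, so AVC = VC/Q = 55 - 18Q + 3Q^2 and MC = dTC/dQ = 55 - 36Q + 9Q^2.
The AVC parabola has its vertex at Q = 18/6 = 3, where AVC = 55 - 18·3 + 3·3^2 = $28.
Since P = $460 ≥ min AVC = $28, price covers variable cost and the firm should produce.
Solving P = MC: -405 - 36Q + 9Q^2 = 0 ⇒ Q = -5 or 9. On the upward-sloping branch, Q* = 9.
Check: AVC at Q = 9 is $136 ≤ P, so revenue covers variable cost.
Profit = P·Q − TC = 460·9 − 1630 = $2510.

Produce at Q = 9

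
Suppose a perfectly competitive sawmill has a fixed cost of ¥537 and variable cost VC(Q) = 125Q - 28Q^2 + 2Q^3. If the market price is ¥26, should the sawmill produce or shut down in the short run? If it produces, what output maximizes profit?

Shut down

Variable cost is VC = 125Q - 28Q^2 + 2Q^3, so AVC = VC/Q = 125 - 28Q + 2Q^2 and MC = dTC/dQ = 125 - 56Q + 6Q^2.
AVC hits its minimum where MC = AVC, at Q = 7, giving min AVC = 125 - 28·7 + 2·7^2 = ¥27.
With P < min AVC (¥26 < ¥27), every unit sold adds to the loss.
Best response: produce nothing and absorb the ¥537 fixed cost.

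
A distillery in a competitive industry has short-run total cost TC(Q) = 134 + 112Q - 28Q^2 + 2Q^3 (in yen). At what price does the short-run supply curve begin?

¥14 per unit

Short-run supply begins at min AVC. From VC = 112Q - 28Q^2 + 2Q^3, AVC = 112 - 28Q + 2Q^2.
At the minimum of AVC, MC = AVC. MC = 112 - 56Q + 6Q^2; setting MC = AVC gives 4Q^2 - 28Q = 0, so Q = 7. min AVC = 14.
So the shutdown price is ¥14.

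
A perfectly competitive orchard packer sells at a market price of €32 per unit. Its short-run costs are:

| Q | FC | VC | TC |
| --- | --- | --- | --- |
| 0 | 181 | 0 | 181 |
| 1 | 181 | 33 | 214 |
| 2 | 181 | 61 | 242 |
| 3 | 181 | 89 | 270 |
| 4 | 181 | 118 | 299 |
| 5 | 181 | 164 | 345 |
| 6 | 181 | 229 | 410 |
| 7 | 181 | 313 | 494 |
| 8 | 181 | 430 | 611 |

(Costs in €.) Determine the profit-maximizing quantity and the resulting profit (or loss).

Profit at each row (π = 32Q − TC): Q=0: -181; Q=1: -182; Q=2: -178; Q=3: -174; Q=4: -171; Q=5: -185; Q=6: -218; Q=7: -270; Q=8: -355.
Profit is maximized at Q = 4. AVC there is 118/4 = €29.50 ≤ P, so producing beats shutting down (which would give -€181).

Q = 4; profit = -€171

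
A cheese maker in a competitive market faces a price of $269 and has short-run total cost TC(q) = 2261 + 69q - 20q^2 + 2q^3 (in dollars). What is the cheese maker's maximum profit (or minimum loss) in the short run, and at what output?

AVC = 69 - 20q + 2q^2; min AVC = $19 at q = 5. Since P = $269 ≥ min AVC, the firm produces.
With MC = 69 - 40q + 6q^2, P = MC on the upward-sloping part at q* = 10.
TR = 269·10 = 2690. TC = 2261 + 690 = 2951. Profit = 2690 − 2951 = -$261.
Shutting down would mean losing the fixed cost of $2261, so operating at a loss of $261 is better by $2000.

Profit = -$261 at q = 10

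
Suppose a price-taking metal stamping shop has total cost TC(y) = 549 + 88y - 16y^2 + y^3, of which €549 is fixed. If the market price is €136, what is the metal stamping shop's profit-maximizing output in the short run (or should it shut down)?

From TC, MC = TC'(y) = 88 - 32y + 3y^2 and AVC = VC/y = 88 - 16y + y^2.
AVC is minimized where dAVC/dy = -16 + 2y = 0, at y = 8; min AVC = 88 - 16·8 + 8^2 = €24.
P = €136 exceeds min AVC = €24, so the firm stays open.
Set P = MC: 136 = 88 - 32y + 3y^2 → -48 - 32y + 3y^2 = 0. The roots are y = -4/3 and y = 12; the profit-maximizing output is on the rising part of MC, so y* = 12.
Check: AVC at y = 12 is €40 ≤ P, so revenue covers variable cost.
Profit = P·y − TC = 136·12 − 1029 = €603.

Produce at y = 12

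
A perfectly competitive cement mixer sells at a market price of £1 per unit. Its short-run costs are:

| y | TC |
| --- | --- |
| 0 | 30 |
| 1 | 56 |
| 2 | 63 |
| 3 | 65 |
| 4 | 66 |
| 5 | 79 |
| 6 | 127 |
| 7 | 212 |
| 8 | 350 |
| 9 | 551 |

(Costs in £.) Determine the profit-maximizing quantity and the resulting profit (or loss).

y = 0 (shut down); profit = -£30

Profit at each row (π = 1y − TC): y=0: -30; y=1: -55; y=2: -61; y=3: -62; y=4: -62; y=5: -74; y=6: -121; y=7: -205; y=8: -342; y=9: -542.
Profit is highest at y = 0. Equivalently, the lowest AVC in the table is 36/4 ≈ £9 at y = 4, and P = £1 falls below it — price never covers variable cost, so the firm shuts down and loses only its fixed cost.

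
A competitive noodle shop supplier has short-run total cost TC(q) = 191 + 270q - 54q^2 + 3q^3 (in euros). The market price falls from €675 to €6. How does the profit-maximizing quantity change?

MC = 270 - 108q + 9q^2; the shutdown threshold is min AVC = €27 (at q = 9).
With P = €675 above the shutdown price, P = MC gives q = 15.
At P = €6 < min AVC = €27, price no longer covers variable cost at any output, so the firm shuts down: q = 0.

Output falls from 15 to 0 (the firm shuts down)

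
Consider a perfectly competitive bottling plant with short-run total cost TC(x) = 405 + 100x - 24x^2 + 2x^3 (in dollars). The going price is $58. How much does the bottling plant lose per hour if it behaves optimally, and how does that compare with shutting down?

AVC = 100 - 24x + 2x^2 has its minimum $28 at x = 6; price $58 clears that bar, so the firm operates.
MC = 100 - 48x + 6x^2. Setting P = MC and taking the root on the rising branch gives x* = 7.
TR = 58·7 = 406. TC = 405 + 210 = 615. Profit = 406 − 615 = -$209.
Shutting down would mean losing the fixed cost of $405, so operating at a loss of $209 is better by $196.

Profit = -$209 at x = 7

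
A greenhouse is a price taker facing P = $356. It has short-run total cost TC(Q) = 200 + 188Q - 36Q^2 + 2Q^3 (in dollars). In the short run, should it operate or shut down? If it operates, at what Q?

Variable cost is VC = 188Q - 36Q^2 + 2Q^3, so AVC = VC/Q = 188 - 36Q + 2Q^2 and MC = dTC/dQ = 188 - 72Q + 6Q^2.
The AVC parabola has its vertex at Q = 36/4 = 9, where AVC = 188 - 36·9 + 2·9^2 = $26.
Because $356 ≥ $26, revenue can cover variable cost; the firm operates.
Solving P = MC: -168 - 72Q + 6Q^2 = 0 ⇒ Q = -2 or 14. On the upward-sloping branch, Q* = 14.
Check: AVC at Q = 14 is $76 ≤ P, so revenue covers variable cost.
Profit = P·Q − TC = 356·14 − 1264 = $3720.

Produce at Q = 14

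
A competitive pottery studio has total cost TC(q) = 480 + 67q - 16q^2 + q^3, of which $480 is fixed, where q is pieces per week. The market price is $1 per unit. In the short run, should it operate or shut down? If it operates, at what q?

Variable cost is VC = 67q - 16q^2 + q^3, so AVC = VC/q = 67 - 16q + q^2 and MC = dTC/dq = 67 - 32q + 3q^2.
AVC hits its minimum where MC = AVC, at q = 8, giving min AVC = 67 - 16·8 + 8^2 = $3.
P = $1 lies below min AVC = $3; no output level covers variable cost.
The firm minimizes its loss by shutting down and losing only its fixed cost of $480.

Shut down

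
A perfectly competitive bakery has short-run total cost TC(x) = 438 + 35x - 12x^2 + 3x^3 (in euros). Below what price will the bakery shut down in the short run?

The shutdown price is the minimum of AVC. VC = 35x - 12x^2 + 3x^3, so AVC = 35 - 12x + 3x^2.
dAVC/dx = -12 + 6x = 0 gives x = 2. min AVC = 35 - 12·2 + 3·2^2 = 23.
For P < €23 the firm produces nothing.

€23 per unit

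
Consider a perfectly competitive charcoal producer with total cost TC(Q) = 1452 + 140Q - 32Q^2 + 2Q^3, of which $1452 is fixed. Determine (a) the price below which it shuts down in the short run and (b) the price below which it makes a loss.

Shutdown price = min AVC. AVC = 140 - 32Q + 2Q^2, with vertex at Q = 8 and minimum $12.
ATC = 1452/Q + 140 - 32Q + 2Q^2. Setting dATC/dQ = −1452/Q^2 − 32 + 4Q = 0 gives Q = 11 (since 4·11^3 − 32·11^2 = 1452).
min ATC = 1452/11 + 140 − 32·11 + 2·11^2 = $162. That is the break-even price.
Between these two prices the firm operates at a loss; above $162 it earns a profit.

Shutdown price = $12; break-even price = $162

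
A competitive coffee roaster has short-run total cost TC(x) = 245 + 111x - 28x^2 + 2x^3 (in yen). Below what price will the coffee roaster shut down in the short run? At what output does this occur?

¥13 per unit, at x = 7

Short-run supply begins at min AVC. From VC = 111x - 28x^2 + 2x^3, AVC = 111 - 28x + 2x^2.
dAVC/dx = -28 + 4x = 0 gives x = 7. min AVC = 111 - 28·7 + 2·7^2 = 13.
So the shutdown price is ¥13.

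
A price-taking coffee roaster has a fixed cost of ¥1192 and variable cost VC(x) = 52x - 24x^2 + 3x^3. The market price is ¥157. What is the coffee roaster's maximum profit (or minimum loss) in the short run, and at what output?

Profit = -¥310 at x = 7

AVC = 52 - 24x + 3x^2; min AVC = ¥4 at x = 4. Since P = ¥157 ≥ min AVC, the firm produces.
MC = 52 - 48x + 9x^2. Setting P = MC and taking the root on the rising branch gives x* = 7.
TR = 157·7 = 1099. TC = 1192 + 217 = 1409. Profit = 1099 − 1409 = -¥310.
That loss of ¥310 beats the ¥1192 the firm would lose by shutting down; producing recovers ¥882 of fixed cost.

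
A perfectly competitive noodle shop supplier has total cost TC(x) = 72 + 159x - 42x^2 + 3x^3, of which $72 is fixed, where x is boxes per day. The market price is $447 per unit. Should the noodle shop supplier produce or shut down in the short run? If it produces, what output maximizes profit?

Produce at x = 12

Strip out fixed cost: VC = 159x - 42x^2 + 3x^3. Then AVC = 159 - 42x + 3x^2 and MC = 159 - 84x + 9x^2.
AVC hits its minimum where MC = AVC, at x = 7, giving min AVC = 159 - 42·7 + 3·7^2 = $12.
P = $447 exceeds min AVC = $12, so the firm stays open.
P = MC gives -288 - 84x + 9x^2 = 0, with roots -8/3 and 12. Take the larger (rising MC): x* = 12.
Check: AVC at x = 12 is $87 ≤ P, so revenue covers variable cost.
Profit = P·x − TC = 447·12 − 1116 = $4248.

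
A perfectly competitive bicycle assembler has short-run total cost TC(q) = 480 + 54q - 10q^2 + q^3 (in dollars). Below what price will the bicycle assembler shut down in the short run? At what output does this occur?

$29 per unit, at q = 5

The firm shuts down when price falls below the minimum of average variable cost. AVC = VC/q = 54 - 10q + q^2.
dAVC/dq = -10 + 2q = 0 gives q = 5. min AVC = 54 - 10·5 + 5^2 = 29.
So the shutdown price is $29.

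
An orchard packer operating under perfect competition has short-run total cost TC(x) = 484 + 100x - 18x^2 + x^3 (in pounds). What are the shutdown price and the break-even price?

Shutdown price = min AVC. AVC = 100 - 18x + x^2, with vertex at x = 9 and minimum £19.
ATC = 484/x + 100 - 18x + x^2. Setting dATC/dx = −484/x^2 − 18 + 2x = 0 gives x = 11 (since 2·11^3 − 18·11^2 = 484).
min ATC = 484/11 + 100 − 18·11 + 11^2 = £67. That is the break-even price.
For £19 ≤ P < £67 the firm produces at a loss; below £19 it shuts down.

Shutdown price = £19; break-even price = £67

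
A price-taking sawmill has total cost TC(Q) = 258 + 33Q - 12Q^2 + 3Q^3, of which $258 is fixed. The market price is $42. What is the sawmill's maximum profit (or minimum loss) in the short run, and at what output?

Profit = -$204 at Q = 3

AVC = 33 - 12Q + 3Q^2; min AVC = $21 at Q = 2. Since P = $42 ≥ min AVC, the firm produces.
With MC = 33 - 24Q + 9Q^2, P = MC on the upward-sloping part at Q* = 3.
TR = 42·3 = 126. TC = 258 + 72 = 330. Profit = 126 − 330 = -$204.
By producing, the firm covers all variable cost plus $54 of fixed cost; shutting down would lose the full $258.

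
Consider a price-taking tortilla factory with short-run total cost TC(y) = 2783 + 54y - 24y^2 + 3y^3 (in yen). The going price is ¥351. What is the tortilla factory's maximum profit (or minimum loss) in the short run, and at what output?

Profit = -¥353 at y = 9

AVC = 54 - 24y + 3y^2; min AVC = ¥6 at y = 4. Since P = ¥351 ≥ min AVC, the firm produces.
With MC = 54 - 48y + 9y^2, P = MC on the upward-sloping part at y* = 9.
TR = 351·9 = 3159. TC = 2783 + 729 = 3512. Profit = 3159 − 3512 = -¥353.
Shutting down would mean losing the fixed cost of ¥2783, so operating at a loss of ¥353 is better by ¥2430.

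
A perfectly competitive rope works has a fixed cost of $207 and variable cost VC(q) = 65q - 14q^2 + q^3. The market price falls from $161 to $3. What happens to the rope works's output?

AVC = 65 - 14q + q^2, minimized at q = 7 where min AVC = $16. MC = 65 - 28q + 3q^2.
At P = $161 ≥ min AVC, set P = MC on the rising branch: q = 12.
At P = $3 < min AVC = $16, price no longer covers variable cost at any output, so the firm shuts down: q = 0.

Output falls from 12 to 0 (the firm shuts down)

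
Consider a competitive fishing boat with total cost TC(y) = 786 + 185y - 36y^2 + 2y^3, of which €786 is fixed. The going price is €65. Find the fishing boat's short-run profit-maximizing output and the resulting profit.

AVC = 185 - 36y + 2y^2; min AVC = €23 at y = 9. Since P = €65 ≥ min AVC, the firm produces.
MC = 185 - 72y + 6y^2. Setting P = MC and taking the root on the rising branch gives y* = 10.
TR = 65·10 = 650. TC = 786 + 250 = 1036. Profit = 650 − 1036 = -€386.
By producing, the firm covers all variable cost plus €400 of fixed cost; shutting down would lose the full €786.

Profit = -€386 at y = 10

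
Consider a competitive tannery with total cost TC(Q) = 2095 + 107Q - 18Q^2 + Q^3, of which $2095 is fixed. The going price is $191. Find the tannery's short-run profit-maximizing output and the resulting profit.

Profit = -$135 at Q = 14

AVC = 107 - 18Q + Q^2 has its minimum $26 at Q = 9; price $191 clears that bar, so the firm operates.
MC = 107 - 36Q + 3Q^2. Setting P = MC and taking the root on the rising branch gives Q* = 14.
TR = 191·14 = 2674. TC = 2095 + 714 = 2809. Profit = 2674 − 2809 = -$135.
Shutting down would mean losing the fixed cost of $2095, so operating at a loss of $135 is better by $1960.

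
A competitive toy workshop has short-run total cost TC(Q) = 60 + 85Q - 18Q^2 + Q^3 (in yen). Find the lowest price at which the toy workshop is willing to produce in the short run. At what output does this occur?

The shutdown price is the minimum of AVC. VC = 85Q - 18Q^2 + Q^3, so AVC = 85 - 18Q + Q^2.
At the minimum of AVC, MC = AVC. MC = 85 - 36Q + 3Q^2; setting MC = AVC gives 2Q^2 - 18Q = 0, so Q = 9. min AVC = 4.
For P < ¥4 the firm produces nothing.

¥4 per unit, at Q = 9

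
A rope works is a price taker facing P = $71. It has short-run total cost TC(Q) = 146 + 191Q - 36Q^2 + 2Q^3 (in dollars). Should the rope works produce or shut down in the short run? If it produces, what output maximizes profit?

Produce at Q = 10

From TC, MC = TC'(Q) = 191 - 72Q + 6Q^2 and AVC = VC/Q = 191 - 36Q + 2Q^2.
AVC is minimized where dAVC/dQ = -36 + 4Q = 0, at Q = 9; min AVC = 191 - 36·9 + 2·9^2 = $29.
Since P = $71 ≥ min AVC = $29, price covers variable cost and the firm should produce.
Solving P = MC: 120 - 72Q + 6Q^2 = 0 ⇒ Q = 2 or 10. On the upward-sloping branch, Q* = 10.
Check: AVC at Q = 10 is $31 ≤ P, so revenue covers variable cost.
Profit = P·Q − TC = 71·10 − 456 = $254.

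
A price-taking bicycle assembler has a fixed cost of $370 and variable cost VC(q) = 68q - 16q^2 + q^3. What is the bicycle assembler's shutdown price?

$4 per unit

The shutdown price is the minimum of AVC. VC = 68q - 16q^2 + q^3, so AVC = 68 - 16q + q^2.
dAVC/dq = -16 + 2q = 0 gives q = 8. min AVC = 68 - 16·8 + 8^2 = 4.
So the shutdown price is $4.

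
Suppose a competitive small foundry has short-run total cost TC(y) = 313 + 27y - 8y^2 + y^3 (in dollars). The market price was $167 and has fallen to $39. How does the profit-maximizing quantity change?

Output falls from 10 to 6

AVC = 27 - 8y + y^2, minimized at y = 4 where min AVC = $11. MC = 27 - 16y + 3y^2.
At P = $167 ≥ min AVC, set P = MC on the rising branch: y = 10.
At P = $39 ≥ min AVC, set P = MC: y = 6. The firm stays open but cuts output.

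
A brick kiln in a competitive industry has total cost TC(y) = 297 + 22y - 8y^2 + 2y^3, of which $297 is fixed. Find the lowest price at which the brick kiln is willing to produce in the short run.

$14 per unit

The shutdown price is the minimum of AVC. VC = 22y - 8y^2 + 2y^3, so AVC = 22 - 8y + 2y^2.
dAVC/dy = -8 + 4y = 0 gives y = 2. min AVC = 22 - 8·2 + 2·2^2 = 14.
For P < $14 the firm produces nothing.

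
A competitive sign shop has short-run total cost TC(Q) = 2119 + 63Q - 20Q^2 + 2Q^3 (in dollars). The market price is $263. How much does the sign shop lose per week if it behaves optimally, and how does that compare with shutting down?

AVC = 63 - 20Q + 2Q^2 has its minimum $13 at Q = 5; price $263 clears that bar, so the firm operates.
MC = 63 - 40Q + 6Q^2. Setting P = MC and taking the root on the rising branch gives Q* = 10.
TR = 263·10 = 2630. TC = 2119 + 630 = 2749. Profit = 2630 − 2749 = -$119.
That loss of $119 beats the $2119 the firm would lose by shutting down; producing recovers $2000 of fixed cost.

Profit = -$119 at Q = 10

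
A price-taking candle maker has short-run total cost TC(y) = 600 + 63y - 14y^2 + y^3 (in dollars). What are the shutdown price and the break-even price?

Shutdown price = $14; break-even price = $83

AVC = 63 - 14y + y^2; minimized at y = 7, giving min AVC = $14. That is the shutdown price.
ATC = 600/y + 63 - 14y + y^2. Setting dATC/dy = −600/y^2 − 14 + 2y = 0 gives y = 10 (since 2·10^3 − 14·10^2 = 600).
min ATC = 600/10 + 63 − 14·10 + 10^2 = $83. That is the break-even price.
For $14 ≤ P < $83 the firm produces at a loss; below $14 it shuts down.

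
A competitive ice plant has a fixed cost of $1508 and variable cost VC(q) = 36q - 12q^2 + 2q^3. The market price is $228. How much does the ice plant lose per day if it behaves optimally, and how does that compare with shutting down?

Profit = -$228 at q = 8

AVC = 36 - 12q + 2q^2; min AVC = $18 at q = 3. Since P = $228 ≥ min AVC, the firm produces.
With MC = 36 - 24q + 6q^2, P = MC on the upward-sloping part at q* = 8.
TR = 228·8 = 1824. TC = 1508 + 544 = 2052. Profit = 1824 − 2052 = -$228.
By producing, the firm covers all variable cost plus $1280 of fixed cost; shutting down would lose the full $1508.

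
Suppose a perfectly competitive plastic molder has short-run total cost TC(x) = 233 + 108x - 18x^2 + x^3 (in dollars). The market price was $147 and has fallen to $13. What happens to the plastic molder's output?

Output falls from 13 to 0 (the firm shuts down)

AVC = 108 - 18x + x^2, minimized at x = 9 where min AVC = $27. MC = 108 - 36x + 3x^2.
At P = $147 ≥ min AVC, set P = MC on the rising branch: x = 13.
At P = $13 < min AVC = $27, price no longer covers variable cost at any output, so the firm shuts down: x = 0.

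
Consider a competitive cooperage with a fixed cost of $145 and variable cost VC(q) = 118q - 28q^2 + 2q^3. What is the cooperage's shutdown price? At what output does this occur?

The shutdown price is the minimum of AVC. VC = 118q - 28q^2 + 2q^3, so AVC = 118 - 28q + 2q^2.
At the minimum of AVC, MC = AVC. MC = 118 - 56q + 6q^2; setting MC = AVC gives 4q^2 - 28q = 0, so q = 7. min AVC = 20.
For P < $20 the firm produces nothing.

$20 per unit, at q = 7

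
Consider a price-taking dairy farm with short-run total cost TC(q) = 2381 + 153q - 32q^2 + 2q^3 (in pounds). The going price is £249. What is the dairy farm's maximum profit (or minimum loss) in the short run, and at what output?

Profit = -£77 at q = 12

AVC = 153 - 32q + 2q^2; min AVC = £25 at q = 8. Since P = £249 ≥ min AVC, the firm produces.
MC = 153 - 64q + 6q^2. Setting P = MC and taking the root on the rising branch gives q* = 12.
TR = 249·12 = 2988. TC = 2381 + 684 = 3065. Profit = 2988 − 3065 = -£77.
That loss of £77 beats the £2381 the firm would lose by shutting down; producing recovers £2304 of fixed cost.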